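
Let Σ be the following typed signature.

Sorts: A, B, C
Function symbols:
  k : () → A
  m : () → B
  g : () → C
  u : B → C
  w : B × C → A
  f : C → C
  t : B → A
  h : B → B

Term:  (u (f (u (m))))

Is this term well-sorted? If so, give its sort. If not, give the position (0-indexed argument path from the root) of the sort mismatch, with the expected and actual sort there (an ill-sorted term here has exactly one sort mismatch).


      (m) : B
    (u (m)) : C
  (f (u (m))) : C
(u (f (u (m)))) : ✗ arg 0 at [0] has sort C, expected B

ill-sorted at position [0]: expected B, got C


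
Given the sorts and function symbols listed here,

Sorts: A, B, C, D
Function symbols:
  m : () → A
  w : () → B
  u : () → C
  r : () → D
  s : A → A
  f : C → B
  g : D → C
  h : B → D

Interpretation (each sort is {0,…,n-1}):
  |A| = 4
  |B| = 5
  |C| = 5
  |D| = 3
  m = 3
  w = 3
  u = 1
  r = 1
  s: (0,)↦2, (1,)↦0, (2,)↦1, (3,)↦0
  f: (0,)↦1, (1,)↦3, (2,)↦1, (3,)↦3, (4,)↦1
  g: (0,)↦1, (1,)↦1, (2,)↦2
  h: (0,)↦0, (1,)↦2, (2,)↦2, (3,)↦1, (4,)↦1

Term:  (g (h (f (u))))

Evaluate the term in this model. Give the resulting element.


  u = 1
  (f (u)) = f(1,) = 3
  (h (f (u))) = h(3,) = 1
  (g (h (f (u)))) = g(1,) = 1

value = 1


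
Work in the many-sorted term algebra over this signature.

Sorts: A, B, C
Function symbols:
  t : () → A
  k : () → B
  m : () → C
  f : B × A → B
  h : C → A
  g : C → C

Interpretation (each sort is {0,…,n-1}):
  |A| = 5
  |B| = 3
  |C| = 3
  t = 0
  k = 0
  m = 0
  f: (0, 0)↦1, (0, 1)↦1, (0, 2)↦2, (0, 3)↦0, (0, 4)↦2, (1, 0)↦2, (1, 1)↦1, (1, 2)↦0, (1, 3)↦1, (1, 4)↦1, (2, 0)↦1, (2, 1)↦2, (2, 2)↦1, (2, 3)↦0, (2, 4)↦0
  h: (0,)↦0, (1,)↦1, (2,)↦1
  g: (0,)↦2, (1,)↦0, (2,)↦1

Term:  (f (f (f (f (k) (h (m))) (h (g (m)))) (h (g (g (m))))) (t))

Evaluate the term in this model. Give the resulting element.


  k = 0
  m = 0
  (h (m)) = h(0,) = 0
  (f (k) (h (m))) = f(0, 0) = 1
  m = 0
  (g (m)) = g(0,) = 2
  (h (g (m))) = h(2,) = 1
  (f (f (k) (h (m))) (h (g (m)))) = f(1, 1) = 1
  m = 0
  (g (m)) = g(0,) = 2
  (g (g (m))) = g(2,) = 1
  (h (g (g (m)))) = h(1,) = 1
  (f (f (f (k) (h (m))) (h (g (m)))) (h (g (g (m))))) = f(1, 1) = 1
  t = 0
  (f (f (f (f (k) (h (m))) (h (g (m)))) (h (g (g (m))))) (t)) = f(1, 0) = 2

value = 2


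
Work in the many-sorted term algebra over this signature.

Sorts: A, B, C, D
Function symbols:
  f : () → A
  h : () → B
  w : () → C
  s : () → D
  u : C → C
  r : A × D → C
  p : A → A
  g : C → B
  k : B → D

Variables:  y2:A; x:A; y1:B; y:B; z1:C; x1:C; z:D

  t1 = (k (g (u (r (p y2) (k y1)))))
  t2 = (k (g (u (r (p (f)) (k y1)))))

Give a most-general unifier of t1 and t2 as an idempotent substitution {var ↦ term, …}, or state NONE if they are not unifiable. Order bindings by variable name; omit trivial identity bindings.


{y2 ↦ (f)}


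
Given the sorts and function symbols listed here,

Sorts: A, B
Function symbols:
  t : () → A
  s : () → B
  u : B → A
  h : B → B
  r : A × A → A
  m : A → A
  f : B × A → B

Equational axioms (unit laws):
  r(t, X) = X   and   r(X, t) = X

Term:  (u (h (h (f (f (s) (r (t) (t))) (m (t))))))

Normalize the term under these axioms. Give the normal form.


normal form = (u (h (h (f (f (s) (t)) (m (t))))))

1. (u (h (h (f (f (s) (r (t) (t))) (m (t))))))  →  (u (h (h (f (f (s) (t)) (m (t))))))


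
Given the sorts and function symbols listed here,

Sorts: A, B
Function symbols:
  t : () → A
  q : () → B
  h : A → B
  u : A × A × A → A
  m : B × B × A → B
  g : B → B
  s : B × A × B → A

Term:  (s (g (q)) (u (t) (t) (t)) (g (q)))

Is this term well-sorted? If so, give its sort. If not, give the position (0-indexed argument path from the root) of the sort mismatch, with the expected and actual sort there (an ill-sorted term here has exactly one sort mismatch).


    (q) : B
  (g (q)) : B
    (t) : A
    (t) : A
    (t) : A
  (u (t) (t) (t)) : A
    (q) : B
  (g (q)) : B
(s (g (q)) (u (t) (t) (t)) (g (q))) : A

well-sorted; sort = A


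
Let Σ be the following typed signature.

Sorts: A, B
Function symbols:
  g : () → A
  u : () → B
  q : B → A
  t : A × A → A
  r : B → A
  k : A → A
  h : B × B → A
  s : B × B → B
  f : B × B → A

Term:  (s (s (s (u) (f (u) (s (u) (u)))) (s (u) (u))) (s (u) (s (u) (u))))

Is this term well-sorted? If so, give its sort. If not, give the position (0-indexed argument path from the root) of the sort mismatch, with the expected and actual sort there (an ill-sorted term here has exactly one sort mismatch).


      (u) : B
        (u) : B
          (u) : B
          (u) : B
        (s (u) (u)) : B
      (f (u) (s (u) (u))) : A
    (s (u) (f (u) (s (u) (u)))) : ✗ arg 1 at [0, 0, 1] has sort A, expected B
      (u) : B
      (u) : B
    (s (u) (u)) : B
    (u) : B
      (u) : B
      (u) : B
    (s (u) (u)) : B
  (s (u) (s (u) (u))) : B

ill-sorted at position [0, 0, 1]: expected B, got A


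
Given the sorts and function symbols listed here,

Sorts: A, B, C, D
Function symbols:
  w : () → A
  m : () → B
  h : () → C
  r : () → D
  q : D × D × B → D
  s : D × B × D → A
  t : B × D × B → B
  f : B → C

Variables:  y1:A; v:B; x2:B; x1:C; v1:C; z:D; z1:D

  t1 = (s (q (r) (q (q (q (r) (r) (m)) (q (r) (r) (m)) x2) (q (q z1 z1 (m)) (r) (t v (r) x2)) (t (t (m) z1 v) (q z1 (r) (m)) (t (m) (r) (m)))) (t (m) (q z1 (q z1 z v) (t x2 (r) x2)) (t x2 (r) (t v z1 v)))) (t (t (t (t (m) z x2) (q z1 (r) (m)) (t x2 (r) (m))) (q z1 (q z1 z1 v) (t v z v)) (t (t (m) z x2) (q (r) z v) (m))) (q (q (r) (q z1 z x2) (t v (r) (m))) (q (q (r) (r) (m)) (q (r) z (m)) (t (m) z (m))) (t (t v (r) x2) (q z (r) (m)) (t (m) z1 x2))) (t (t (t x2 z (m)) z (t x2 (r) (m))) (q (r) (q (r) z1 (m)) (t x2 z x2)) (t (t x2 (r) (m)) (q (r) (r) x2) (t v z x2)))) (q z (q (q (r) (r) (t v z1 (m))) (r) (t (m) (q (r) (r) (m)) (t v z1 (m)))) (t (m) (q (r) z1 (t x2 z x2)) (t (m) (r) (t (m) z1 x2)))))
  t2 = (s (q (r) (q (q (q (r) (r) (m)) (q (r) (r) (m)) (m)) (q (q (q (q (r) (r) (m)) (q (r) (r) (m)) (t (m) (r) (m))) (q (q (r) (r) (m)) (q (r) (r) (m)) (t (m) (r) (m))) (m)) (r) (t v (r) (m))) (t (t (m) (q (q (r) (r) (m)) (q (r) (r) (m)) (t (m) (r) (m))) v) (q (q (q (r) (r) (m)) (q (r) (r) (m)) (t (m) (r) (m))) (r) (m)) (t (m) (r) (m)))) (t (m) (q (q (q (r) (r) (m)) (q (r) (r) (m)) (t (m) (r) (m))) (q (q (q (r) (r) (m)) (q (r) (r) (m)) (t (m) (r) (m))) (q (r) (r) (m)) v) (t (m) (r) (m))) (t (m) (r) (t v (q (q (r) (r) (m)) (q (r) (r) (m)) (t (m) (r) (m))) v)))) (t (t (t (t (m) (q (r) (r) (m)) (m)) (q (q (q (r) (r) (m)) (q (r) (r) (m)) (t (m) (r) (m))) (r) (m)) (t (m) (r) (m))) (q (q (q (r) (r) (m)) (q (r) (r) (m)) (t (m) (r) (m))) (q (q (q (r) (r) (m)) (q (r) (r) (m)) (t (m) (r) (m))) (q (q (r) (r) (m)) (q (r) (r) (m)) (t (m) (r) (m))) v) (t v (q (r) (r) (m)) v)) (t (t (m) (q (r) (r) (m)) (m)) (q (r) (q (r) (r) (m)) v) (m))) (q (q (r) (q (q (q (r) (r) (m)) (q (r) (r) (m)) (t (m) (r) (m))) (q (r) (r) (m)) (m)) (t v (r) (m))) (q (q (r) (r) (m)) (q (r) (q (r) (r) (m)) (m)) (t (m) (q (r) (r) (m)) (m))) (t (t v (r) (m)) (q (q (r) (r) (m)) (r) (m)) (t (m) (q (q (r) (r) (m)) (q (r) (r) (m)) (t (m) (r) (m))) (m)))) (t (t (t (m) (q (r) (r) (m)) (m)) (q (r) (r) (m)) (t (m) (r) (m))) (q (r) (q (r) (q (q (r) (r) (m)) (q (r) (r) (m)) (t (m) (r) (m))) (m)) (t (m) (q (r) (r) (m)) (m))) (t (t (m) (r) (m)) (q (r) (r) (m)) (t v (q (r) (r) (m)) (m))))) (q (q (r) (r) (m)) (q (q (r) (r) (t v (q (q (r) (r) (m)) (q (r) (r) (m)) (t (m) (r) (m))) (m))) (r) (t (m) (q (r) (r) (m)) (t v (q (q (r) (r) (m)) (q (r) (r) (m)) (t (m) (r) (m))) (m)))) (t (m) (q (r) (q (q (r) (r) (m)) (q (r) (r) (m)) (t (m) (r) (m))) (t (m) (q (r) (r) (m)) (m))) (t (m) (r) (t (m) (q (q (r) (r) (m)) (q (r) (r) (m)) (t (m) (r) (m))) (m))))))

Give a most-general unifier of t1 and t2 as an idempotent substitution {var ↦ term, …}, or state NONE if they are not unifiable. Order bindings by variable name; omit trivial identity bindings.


{x2 ↦ (m), z ↦ (q (r) (r) (m)), z1 ↦ (q (q (r) (r) (m)) (q (r) (r) (m)) (t (m) (r) (m)))}


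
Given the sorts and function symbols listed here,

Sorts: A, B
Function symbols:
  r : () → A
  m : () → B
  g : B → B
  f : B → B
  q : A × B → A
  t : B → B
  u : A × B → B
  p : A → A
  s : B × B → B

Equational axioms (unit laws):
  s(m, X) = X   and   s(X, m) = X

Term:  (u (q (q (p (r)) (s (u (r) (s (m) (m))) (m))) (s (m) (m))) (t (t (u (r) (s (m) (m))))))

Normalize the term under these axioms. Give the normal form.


1. (u (q (q (p (r)) (s (u (r) (s (m) (m))) (m))) (s (m) (m))) (t (t (u (r) (s (m) (m))))))  →  (u (q (q (p (r)) (u (r) (s (m) (m)))) (s (m) (m))) (t (t (u (r) (s (m) (m))))))
2. (u (q (q (p (r)) (u (r) (s (m) (m)))) (s (m) (m))) (t (t (u (r) (s (m) (m))))))  →  (u (q (q (p (r)) (u (r) (m))) (s (m) (m))) (t (t (u (r) (s (m) (m))))))
3. (u (q (q (p (r)) (u (r) (m))) (s (m) (m))) (t (t (u (r) (s (m) (m))))))  →  (u (q (q (p (r)) (u (r) (m))) (m)) (t (t (u (r) (s (m) (m))))))
4. (u (q (q (p (r)) (u (r) (m))) (m)) (t (t (u (r) (s (m) (m))))))  →  (u (q (q (p (r)) (u (r) (m))) (m)) (t (t (u (r) (m)))))

normal form = (u (q (q (p (r)) (u (r) (m))) (m)) (t (t (u (r) (m)))))


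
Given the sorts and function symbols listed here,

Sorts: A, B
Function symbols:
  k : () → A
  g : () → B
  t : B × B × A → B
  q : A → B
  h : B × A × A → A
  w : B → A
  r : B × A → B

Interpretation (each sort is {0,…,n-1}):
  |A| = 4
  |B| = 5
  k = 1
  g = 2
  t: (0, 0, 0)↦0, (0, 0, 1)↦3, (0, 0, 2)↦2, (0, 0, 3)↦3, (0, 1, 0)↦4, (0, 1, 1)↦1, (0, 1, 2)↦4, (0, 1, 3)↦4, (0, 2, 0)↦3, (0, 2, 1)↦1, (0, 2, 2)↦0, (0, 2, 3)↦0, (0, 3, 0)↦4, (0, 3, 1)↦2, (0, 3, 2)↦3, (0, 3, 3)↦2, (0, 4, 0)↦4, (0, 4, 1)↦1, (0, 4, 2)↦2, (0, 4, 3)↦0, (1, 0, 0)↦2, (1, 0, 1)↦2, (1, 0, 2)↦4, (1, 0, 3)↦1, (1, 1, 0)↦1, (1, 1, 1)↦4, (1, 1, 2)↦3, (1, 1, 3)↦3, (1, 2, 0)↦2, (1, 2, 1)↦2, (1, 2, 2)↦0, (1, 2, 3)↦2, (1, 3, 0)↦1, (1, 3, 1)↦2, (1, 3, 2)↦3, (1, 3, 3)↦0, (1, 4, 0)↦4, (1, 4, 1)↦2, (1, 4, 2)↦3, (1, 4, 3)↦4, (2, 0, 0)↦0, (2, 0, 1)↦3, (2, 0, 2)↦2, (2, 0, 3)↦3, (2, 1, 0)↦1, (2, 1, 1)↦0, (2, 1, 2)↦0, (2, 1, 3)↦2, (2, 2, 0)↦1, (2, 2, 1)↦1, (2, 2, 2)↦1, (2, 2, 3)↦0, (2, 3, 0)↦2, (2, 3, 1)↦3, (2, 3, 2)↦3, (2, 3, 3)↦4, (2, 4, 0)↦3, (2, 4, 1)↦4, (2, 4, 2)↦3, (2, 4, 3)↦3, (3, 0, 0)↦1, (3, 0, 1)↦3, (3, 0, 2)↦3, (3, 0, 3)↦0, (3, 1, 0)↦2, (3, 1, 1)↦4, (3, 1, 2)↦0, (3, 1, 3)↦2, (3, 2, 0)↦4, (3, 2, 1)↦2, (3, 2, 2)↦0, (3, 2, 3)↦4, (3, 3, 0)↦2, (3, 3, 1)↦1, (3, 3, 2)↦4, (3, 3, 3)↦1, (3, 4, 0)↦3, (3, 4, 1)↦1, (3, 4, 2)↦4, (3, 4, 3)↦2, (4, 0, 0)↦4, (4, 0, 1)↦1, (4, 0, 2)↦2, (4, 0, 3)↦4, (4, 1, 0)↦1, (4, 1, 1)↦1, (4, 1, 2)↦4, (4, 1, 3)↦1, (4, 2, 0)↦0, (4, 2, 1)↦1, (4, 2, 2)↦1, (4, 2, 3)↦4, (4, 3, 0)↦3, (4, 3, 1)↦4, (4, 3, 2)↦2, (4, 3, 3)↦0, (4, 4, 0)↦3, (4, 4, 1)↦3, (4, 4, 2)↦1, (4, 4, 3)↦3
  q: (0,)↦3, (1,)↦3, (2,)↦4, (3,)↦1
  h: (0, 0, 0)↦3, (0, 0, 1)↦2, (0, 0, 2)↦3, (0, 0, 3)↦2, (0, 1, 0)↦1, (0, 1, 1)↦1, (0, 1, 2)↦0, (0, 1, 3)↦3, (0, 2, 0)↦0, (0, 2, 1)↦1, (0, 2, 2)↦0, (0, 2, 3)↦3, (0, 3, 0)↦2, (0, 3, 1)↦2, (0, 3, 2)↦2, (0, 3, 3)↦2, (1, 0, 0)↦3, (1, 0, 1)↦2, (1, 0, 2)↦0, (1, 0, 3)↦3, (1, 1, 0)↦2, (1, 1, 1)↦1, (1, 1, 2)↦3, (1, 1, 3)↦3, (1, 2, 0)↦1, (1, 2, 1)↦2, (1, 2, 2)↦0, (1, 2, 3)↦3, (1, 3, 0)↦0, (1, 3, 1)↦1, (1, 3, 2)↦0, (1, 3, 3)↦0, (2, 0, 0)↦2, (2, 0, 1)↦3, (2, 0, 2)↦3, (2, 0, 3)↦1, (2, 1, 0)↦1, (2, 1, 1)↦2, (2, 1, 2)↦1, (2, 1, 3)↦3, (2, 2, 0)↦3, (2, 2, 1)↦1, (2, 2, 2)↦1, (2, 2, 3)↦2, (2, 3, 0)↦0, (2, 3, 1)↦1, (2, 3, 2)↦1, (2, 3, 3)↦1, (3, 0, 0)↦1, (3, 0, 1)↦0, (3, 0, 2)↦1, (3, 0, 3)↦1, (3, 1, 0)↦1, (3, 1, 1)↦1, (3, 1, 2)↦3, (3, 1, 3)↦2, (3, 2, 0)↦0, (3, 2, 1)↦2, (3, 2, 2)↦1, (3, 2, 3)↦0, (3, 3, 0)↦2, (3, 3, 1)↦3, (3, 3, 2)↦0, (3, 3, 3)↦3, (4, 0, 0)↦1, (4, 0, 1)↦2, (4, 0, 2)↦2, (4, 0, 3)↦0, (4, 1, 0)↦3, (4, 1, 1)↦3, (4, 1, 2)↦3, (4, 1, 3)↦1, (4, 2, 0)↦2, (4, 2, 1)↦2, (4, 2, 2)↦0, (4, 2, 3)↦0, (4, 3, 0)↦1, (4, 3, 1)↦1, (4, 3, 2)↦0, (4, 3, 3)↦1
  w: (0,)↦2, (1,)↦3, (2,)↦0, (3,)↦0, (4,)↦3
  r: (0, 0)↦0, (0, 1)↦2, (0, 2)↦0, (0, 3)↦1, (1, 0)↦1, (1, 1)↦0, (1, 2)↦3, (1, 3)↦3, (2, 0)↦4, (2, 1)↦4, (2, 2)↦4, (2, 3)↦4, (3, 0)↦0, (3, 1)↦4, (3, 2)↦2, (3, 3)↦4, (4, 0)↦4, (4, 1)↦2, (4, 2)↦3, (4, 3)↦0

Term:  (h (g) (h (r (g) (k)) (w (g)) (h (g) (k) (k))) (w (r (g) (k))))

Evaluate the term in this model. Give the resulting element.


value = 2

  g = 2
  g = 2
  k = 1
  (r (g) (k)) = r(2, 1) = 4
  g = 2
  (w (g)) = w(2,) = 0
  g = 2
  k = 1
  k = 1
  (h (g) (k) (k)) = h(2, 1, 1) = 2
  (h (r (g) (k)) (w (g)) (h (g) (k) (k))) = h(4, 0, 2) = 2
  g = 2
  k = 1
  (r (g) (k)) = r(2, 1) = 4
  (w (r (g) (k))) = w(4,) = 3
  (h (g) (h (r (g) (k)) (w (g)) (h (g) (k) (k))) (w (r (g) (k)))) = h(2, 2, 3) = 2


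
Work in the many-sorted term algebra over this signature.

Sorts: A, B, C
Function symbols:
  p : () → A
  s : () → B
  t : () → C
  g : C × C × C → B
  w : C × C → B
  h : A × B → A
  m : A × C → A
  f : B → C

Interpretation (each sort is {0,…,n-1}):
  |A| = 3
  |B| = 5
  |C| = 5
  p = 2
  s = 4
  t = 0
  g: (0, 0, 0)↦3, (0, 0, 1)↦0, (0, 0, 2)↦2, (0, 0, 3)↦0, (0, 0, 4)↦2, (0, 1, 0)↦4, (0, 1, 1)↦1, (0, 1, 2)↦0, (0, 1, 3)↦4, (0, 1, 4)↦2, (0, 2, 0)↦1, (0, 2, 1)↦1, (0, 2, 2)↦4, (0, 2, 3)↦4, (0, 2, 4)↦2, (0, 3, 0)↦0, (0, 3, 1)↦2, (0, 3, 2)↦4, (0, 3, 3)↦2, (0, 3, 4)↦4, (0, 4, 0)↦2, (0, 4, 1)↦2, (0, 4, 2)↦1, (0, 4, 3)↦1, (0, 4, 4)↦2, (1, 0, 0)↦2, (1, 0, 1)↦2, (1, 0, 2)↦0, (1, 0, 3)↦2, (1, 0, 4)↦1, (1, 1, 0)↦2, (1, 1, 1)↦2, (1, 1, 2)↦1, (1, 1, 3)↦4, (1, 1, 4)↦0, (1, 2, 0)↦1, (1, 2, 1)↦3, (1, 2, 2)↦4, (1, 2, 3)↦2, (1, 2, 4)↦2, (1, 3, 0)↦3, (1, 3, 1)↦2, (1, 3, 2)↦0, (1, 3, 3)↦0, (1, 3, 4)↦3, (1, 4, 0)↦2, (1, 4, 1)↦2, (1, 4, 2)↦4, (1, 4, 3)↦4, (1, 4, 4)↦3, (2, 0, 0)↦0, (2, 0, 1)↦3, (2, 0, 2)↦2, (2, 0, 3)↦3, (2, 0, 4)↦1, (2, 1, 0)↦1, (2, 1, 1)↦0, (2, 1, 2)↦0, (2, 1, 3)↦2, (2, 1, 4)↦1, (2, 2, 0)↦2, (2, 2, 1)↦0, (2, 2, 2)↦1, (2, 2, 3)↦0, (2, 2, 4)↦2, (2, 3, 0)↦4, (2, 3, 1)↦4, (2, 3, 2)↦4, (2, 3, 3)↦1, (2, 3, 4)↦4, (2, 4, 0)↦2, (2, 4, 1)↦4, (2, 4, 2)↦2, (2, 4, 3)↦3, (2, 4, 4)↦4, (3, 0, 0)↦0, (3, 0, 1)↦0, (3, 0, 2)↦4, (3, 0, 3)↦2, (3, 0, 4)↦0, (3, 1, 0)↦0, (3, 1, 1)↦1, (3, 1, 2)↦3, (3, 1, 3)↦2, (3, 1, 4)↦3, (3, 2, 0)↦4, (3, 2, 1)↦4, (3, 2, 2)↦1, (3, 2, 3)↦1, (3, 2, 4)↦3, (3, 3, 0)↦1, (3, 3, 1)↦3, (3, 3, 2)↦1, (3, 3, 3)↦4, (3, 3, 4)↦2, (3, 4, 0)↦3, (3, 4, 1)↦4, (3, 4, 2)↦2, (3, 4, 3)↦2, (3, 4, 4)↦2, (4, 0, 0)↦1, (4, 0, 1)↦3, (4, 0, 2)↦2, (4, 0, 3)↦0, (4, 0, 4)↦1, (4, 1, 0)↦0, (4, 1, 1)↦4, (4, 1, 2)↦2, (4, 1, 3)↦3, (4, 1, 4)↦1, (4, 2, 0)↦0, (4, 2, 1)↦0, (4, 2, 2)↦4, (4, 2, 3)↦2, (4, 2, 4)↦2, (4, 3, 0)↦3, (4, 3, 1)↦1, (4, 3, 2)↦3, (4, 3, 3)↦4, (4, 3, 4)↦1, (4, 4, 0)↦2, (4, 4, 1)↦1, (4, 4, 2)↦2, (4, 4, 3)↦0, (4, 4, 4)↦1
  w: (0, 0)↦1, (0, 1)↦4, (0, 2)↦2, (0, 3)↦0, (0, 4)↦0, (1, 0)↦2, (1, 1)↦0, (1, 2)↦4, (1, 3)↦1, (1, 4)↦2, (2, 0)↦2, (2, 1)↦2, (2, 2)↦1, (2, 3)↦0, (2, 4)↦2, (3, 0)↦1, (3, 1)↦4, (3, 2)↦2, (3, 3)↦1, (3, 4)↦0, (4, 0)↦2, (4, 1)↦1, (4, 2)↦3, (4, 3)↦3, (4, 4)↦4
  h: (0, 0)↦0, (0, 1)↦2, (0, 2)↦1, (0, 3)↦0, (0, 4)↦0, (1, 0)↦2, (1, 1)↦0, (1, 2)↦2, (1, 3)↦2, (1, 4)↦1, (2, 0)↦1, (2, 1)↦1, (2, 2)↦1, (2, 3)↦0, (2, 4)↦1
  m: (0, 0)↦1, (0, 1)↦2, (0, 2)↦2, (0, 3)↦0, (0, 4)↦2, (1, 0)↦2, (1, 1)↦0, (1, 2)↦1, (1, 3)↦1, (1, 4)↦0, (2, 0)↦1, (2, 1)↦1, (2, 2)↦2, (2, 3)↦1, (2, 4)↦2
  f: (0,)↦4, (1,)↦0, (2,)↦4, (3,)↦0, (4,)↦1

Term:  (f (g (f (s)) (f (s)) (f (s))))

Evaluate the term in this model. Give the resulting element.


  s = 4
  (f (s)) = f(4,) = 1
  s = 4
  (f (s)) = f(4,) = 1
  s = 4
  (f (s)) = f(4,) = 1
  (g (f (s)) (f (s)) (f (s))) = g(1, 1, 1) = 2
  (f (g (f (s)) (f (s)) (f (s)))) = f(2,) = 4

value = 4


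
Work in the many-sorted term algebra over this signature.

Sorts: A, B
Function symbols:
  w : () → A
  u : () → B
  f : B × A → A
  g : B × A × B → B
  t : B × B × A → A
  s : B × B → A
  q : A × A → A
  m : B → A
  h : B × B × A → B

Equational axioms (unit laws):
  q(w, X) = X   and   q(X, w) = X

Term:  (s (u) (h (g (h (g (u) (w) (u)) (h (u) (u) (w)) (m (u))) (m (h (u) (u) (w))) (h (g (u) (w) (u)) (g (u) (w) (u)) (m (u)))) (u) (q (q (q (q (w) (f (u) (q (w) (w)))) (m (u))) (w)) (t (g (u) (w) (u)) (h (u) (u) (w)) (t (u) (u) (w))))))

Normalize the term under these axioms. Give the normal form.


normal form = (s (u) (h (g (h (g (u) (w) (u)) (h (u) (u) (w)) (m (u))) (m (h (u) (u) (w))) (h (g (u) (w) (u)) (g (u) (w) (u)) (m (u)))) (u) (q (q (f (u) (w)) (m (u))) (t (g (u) (w) (u)) (h (u) (u) (w)) (t (u) (u) (w))))))

1. (s (u) (h (g (h (g (u) (w) (u)) (h (u) (u) (w)) (m (u))) (m (h (u) (u) (w))) (h (g (u) (w) (u)) (g (u) (w) (u)) (m (u)))) (u) (q (q (q (q (w) (f (u) (q (w) (w)))) (m (u))) (w)) (t (g (u) (w) (u)) (h (u) (u) (w)) (t (u) (u) (w))))))  →  (s (u) (h (g (h (g (u) (w) (u)) (h (u) (u) (w)) (m (u))) (m (h (u) (u) (w))) (h (g (u) (w) (u)) (g (u) (w) (u)) (m (u)))) (u) (q (q (q (w) (f (u) (q (w) (w)))) (m (u))) (t (g (u) (w) (u)) (h (u) (u) (w)) (t (u) (u) (w))))))
2. (s (u) (h (g (h (g (u) (w) (u)) (h (u) (u) (w)) (m (u))) (m (h (u) (u) (w))) (h (g (u) (w) (u)) (g (u) (w) (u)) (m (u)))) (u) (q (q (q (w) (f (u) (q (w) (w)))) (m (u))) (t (g (u) (w) (u)) (h (u) (u) (w)) (t (u) (u) (w))))))  →  (s (u) (h (g (h (g (u) (w) (u)) (h (u) (u) (w)) (m (u))) (m (h (u) (u) (w))) (h (g (u) (w) (u)) (g (u) (w) (u)) (m (u)))) (u) (q (q (f (u) (q (w) (w))) (m (u))) (t (g (u) (w) (u)) (h (u) (u) (w)) (t (u) (u) (w))))))
3. (s (u) (h (g (h (g (u) (w) (u)) (h (u) (u) (w)) (m (u))) (m (h (u) (u) (w))) (h (g (u) (w) (u)) (g (u) (w) (u)) (m (u)))) (u) (q (q (f (u) (q (w) (w))) (m (u))) (t (g (u) (w) (u)) (h (u) (u) (w)) (t (u) (u) (w))))))  →  (s (u) (h (g (h (g (u) (w) (u)) (h (u) (u) (w)) (m (u))) (m (h (u) (u) (w))) (h (g (u) (w) (u)) (g (u) (w) (u)) (m (u)))) (u) (q (q (f (u) (w)) (m (u))) (t (g (u) (w) (u)) (h (u) (u) (w)) (t (u) (u) (w))))))


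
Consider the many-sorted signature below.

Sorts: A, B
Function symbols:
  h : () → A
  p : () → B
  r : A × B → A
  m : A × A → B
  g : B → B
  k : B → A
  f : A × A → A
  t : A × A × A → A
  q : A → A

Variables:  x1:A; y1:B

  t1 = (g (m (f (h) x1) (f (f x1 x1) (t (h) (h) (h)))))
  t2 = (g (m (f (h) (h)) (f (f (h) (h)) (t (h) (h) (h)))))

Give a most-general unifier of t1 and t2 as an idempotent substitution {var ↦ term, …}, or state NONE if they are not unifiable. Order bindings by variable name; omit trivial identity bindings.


{x1 ↦ (h)}


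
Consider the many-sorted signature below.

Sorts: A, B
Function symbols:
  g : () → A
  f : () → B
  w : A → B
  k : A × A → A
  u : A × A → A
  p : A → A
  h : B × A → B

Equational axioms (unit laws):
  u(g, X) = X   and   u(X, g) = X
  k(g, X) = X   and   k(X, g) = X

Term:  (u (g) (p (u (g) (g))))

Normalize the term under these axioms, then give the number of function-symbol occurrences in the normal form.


1. (u (g) (p (u (g) (g))))  →  (p (u (g) (g)))
2. (p (u (g) (g)))  →  (p (g))
normal form: (p (g))

size = 2


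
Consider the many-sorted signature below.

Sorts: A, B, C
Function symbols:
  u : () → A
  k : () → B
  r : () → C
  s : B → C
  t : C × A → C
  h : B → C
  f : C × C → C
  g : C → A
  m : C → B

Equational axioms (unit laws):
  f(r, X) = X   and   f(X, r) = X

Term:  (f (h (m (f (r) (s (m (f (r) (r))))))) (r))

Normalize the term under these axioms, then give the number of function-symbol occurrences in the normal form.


size = 5

1. (f (h (m (f (r) (s (m (f (r) (r))))))) (r))  →  (h (m (f (r) (s (m (f (r) (r)))))))
2. (h (m (f (r) (s (m (f (r) (r)))))))  →  (h (m (s (m (f (r) (r))))))
3. (h (m (s (m (f (r) (r))))))  →  (h (m (s (m (r)))))
normal form: (h (m (s (m (r)))))


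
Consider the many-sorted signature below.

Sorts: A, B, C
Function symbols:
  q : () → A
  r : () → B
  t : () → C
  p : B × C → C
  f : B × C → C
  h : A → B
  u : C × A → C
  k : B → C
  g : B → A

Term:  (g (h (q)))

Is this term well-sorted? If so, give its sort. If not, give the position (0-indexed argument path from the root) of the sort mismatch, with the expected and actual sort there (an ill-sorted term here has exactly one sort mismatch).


    (q) : A
  (h (q)) : B
(g (h (q))) : A

well-sorted; sort = A


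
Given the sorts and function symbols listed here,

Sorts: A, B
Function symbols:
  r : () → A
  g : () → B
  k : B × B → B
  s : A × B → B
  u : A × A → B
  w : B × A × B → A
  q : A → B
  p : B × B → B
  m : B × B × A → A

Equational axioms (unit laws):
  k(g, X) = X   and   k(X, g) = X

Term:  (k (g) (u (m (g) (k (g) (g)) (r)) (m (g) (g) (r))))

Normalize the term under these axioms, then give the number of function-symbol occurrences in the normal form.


1. (k (g) (u (m (g) (k (g) (g)) (r)) (m (g) (g) (r))))  →  (u (m (g) (k (g) (g)) (r)) (m (g) (g) (r)))
2. (u (m (g) (k (g) (g)) (r)) (m (g) (g) (r)))  →  (u (m (g) (g) (r)) (m (g) (g) (r)))
normal form: (u (m (g) (g) (r)) (m (g) (g) (r)))

size = 9


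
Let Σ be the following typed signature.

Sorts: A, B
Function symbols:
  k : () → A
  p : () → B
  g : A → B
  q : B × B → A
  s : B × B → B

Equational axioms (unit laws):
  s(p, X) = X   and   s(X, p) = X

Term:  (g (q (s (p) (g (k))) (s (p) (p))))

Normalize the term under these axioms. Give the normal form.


normal form = (g (q (g (k)) (p)))

1. (g (q (s (p) (g (k))) (s (p) (p))))  →  (g (q (g (k)) (s (p) (p))))
2. (g (q (g (k)) (s (p) (p))))  →  (g (q (g (k)) (p)))


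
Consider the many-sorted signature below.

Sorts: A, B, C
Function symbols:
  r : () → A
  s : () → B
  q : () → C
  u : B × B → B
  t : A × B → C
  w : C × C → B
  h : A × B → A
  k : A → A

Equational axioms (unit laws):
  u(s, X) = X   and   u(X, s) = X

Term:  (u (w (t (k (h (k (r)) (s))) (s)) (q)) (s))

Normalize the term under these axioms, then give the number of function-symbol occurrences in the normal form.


1. (u (w (t (k (h (k (r)) (s))) (s)) (q)) (s))  →  (w (t (k (h (k (r)) (s))) (s)) (q))
normal form: (w (t (k (h (k (r)) (s))) (s)) (q))

size = 9


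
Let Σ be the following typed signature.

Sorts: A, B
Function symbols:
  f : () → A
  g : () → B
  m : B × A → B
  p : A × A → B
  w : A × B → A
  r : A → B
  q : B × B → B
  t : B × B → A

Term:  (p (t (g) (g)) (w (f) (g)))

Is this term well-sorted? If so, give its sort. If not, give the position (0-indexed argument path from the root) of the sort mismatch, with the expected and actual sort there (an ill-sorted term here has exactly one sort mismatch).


well-sorted; sort = B

    (g) : B
    (g) : B
  (t (g) (g)) : A
    (f) : A
    (g) : B
  (w (f) (g)) : A
(p (t (g) (g)) (w (f) (g))) : B


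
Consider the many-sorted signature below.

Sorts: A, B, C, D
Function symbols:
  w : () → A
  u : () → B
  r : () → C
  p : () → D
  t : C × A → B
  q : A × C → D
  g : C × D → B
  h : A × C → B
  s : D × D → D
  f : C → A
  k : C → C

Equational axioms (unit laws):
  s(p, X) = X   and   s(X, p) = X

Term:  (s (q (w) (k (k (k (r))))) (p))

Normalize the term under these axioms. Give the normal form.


1. (s (q (w) (k (k (k (r))))) (p))  →  (q (w) (k (k (k (r)))))

normal form = (q (w) (k (k (k (r)))))


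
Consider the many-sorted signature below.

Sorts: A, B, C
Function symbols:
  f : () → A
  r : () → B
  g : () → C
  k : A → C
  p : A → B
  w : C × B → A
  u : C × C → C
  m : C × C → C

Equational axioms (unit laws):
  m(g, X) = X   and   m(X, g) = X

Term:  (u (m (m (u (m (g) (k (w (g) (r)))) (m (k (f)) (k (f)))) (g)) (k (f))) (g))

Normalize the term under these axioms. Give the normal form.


1. (u (m (m (u (m (g) (k (w (g) (r)))) (m (k (f)) (k (f)))) (g)) (k (f))) (g))  →  (u (m (u (m (g) (k (w (g) (r)))) (m (k (f)) (k (f)))) (k (f))) (g))
2. (u (m (u (m (g) (k (w (g) (r)))) (m (k (f)) (k (f)))) (k (f))) (g))  →  (u (m (u (k (w (g) (r))) (m (k (f)) (k (f)))) (k (f))) (g))

normal form = (u (m (u (k (w (g) (r))) (m (k (f)) (k (f)))) (k (f))) (g))


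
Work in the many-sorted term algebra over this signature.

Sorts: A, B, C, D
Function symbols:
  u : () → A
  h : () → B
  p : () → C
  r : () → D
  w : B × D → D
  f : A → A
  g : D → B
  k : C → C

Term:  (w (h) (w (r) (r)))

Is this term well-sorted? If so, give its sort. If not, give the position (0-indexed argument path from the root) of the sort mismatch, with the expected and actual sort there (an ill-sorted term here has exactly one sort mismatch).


  (h) : B
    (r) : D
    (r) : D
  (w (r) (r)) : ✗ arg 0 at [1, 0] has sort D, expected B

ill-sorted at position [1, 0]: expected B, got D


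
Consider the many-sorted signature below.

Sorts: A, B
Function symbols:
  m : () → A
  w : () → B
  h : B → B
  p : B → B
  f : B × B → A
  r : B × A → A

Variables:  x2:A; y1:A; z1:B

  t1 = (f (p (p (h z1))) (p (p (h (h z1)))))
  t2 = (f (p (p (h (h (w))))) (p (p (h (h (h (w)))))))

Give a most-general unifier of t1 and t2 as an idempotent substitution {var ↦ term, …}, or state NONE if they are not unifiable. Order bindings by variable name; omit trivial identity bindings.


{z1 ↦ (h (w))}


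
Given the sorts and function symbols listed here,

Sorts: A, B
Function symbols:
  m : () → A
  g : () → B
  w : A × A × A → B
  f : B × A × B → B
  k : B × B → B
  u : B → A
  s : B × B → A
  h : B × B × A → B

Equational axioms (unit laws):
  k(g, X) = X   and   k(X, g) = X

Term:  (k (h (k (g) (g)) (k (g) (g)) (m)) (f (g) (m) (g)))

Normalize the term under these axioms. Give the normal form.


normal form = (k (h (g) (g) (m)) (f (g) (m) (g)))

1. (k (h (k (g) (g)) (k (g) (g)) (m)) (f (g) (m) (g)))  →  (k (h (g) (k (g) (g)) (m)) (f (g) (m) (g)))
2. (k (h (g) (k (g) (g)) (m)) (f (g) (m) (g)))  →  (k (h (g) (g) (m)) (f (g) (m) (g)))


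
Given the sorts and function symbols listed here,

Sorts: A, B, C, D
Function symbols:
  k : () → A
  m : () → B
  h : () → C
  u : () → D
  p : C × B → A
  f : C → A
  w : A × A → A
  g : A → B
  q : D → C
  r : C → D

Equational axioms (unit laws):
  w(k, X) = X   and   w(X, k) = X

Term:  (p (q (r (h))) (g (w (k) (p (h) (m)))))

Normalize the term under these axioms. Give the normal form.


normal form = (p (q (r (h))) (g (p (h) (m))))

1. (p (q (r (h))) (g (w (k) (p (h) (m)))))  →  (p (q (r (h))) (g (p (h) (m))))


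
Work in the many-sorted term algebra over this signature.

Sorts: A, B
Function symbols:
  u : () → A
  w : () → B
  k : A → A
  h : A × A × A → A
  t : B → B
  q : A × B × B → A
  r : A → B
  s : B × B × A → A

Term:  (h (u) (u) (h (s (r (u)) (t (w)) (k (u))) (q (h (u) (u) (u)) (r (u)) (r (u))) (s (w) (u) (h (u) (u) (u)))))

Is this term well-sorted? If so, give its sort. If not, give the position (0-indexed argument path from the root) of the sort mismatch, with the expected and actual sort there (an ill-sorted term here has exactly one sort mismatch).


ill-sorted at position [2, 2, 1]: expected B, got A

  (u) : A
  (u) : A
        (u) : A
      (r (u)) : B
        (w) : B
      (t (w)) : B
        (u) : A
      (k (u)) : A
    (s (r (u)) (t (w)) (k (u))) : A
        (u) : A
        (u) : A
        (u) : A
      (h (u) (u) (u)) : A
        (u) : A
      (r (u)) : B
        (u) : A
      (r (u)) : B
    (q (h (u) (u) (u)) (r (u)) (r (u))) : A
      (w) : B
      (u) : A
        (u) : A
        (u) : A
        (u) : A
      (h (u) (u) (u)) : A
    (s (w) (u) (h (u) (u) (u))) : ✗ arg 1 at [2, 2, 1] has sort A, expected B


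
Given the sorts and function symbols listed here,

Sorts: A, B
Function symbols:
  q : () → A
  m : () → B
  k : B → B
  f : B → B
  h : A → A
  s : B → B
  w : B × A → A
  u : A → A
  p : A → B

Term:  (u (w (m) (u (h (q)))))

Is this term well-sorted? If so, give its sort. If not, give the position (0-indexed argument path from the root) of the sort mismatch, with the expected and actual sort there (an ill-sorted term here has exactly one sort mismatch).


    (m) : B
        (q) : A
      (h (q)) : A
    (u (h (q))) : A
  (w (m) (u (h (q)))) : A
(u (w (m) (u (h (q))))) : A

well-sorted; sort = A


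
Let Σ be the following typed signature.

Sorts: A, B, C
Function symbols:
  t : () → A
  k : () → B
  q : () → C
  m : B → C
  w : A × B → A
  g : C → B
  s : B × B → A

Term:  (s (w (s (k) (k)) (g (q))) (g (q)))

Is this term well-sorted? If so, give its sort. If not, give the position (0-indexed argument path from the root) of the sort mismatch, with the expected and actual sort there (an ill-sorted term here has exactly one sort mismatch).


      (k) : B
      (k) : B
    (s (k) (k)) : A
      (q) : C
    (g (q)) : B
  (w (s (k) (k)) (g (q))) : A
    (q) : C
  (g (q)) : B
(s (w (s (k) (k)) (g (q))) (g (q))) : ✗ arg 0 at [0] has sort A, expected B

ill-sorted at position [0]: expected B, got A


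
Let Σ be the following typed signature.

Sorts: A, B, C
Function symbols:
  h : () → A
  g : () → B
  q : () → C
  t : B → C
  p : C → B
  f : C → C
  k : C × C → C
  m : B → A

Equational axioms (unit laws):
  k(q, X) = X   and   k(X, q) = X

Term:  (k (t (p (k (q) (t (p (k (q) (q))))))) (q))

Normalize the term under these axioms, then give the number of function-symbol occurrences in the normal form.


1. (k (t (p (k (q) (t (p (k (q) (q))))))) (q))  →  (t (p (k (q) (t (p (k (q) (q)))))))
2. (t (p (k (q) (t (p (k (q) (q)))))))  →  (t (p (t (p (k (q) (q))))))
3. (t (p (t (p (k (q) (q))))))  →  (t (p (t (p (q)))))
normal form: (t (p (t (p (q)))))

size = 5


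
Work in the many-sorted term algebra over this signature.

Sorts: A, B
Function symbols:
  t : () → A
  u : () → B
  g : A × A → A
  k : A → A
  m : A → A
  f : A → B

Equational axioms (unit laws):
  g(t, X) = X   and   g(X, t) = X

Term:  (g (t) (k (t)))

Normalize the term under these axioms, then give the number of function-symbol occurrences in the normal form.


size = 2

1. (g (t) (k (t)))  →  (k (t))
normal form: (k (t))


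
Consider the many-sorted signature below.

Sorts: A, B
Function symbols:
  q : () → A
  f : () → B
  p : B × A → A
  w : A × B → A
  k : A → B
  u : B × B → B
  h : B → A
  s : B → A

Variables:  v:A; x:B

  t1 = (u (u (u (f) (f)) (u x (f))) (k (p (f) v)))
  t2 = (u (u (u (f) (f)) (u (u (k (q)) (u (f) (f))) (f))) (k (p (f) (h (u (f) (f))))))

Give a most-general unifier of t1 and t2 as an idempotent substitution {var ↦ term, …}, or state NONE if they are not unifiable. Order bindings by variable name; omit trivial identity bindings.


{v ↦ (h (u (f) (f))), x ↦ (u (k (q)) (u (f) (f)))}


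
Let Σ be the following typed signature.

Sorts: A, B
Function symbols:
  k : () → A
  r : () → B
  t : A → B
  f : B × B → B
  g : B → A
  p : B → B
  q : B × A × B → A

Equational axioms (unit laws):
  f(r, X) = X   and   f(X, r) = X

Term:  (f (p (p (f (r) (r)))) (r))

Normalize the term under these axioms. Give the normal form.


1. (f (p (p (f (r) (r)))) (r))  →  (p (p (f (r) (r))))
2. (p (p (f (r) (r))))  →  (p (p (r)))

normal form = (p (p (r)))


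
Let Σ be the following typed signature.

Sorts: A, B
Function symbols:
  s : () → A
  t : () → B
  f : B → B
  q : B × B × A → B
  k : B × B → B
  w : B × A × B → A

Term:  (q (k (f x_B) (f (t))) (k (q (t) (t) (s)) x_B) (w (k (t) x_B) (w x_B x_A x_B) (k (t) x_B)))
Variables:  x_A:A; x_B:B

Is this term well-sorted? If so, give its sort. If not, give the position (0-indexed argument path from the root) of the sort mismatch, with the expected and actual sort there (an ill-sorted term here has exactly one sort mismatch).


      x_B : B
    (f x_B) : B
      (t) : B
    (f (t)) : B
  (k (f x_B) (f (t))) : B
      (t) : B
      (t) : B
      (s) : A
    (q (t) (t) (s)) : B
    x_B : B
  (k (q (t) (t) (s)) x_B) : B
      (t) : B
      x_B : B
    (k (t) x_B) : B
      x_B : B
      x_A : A
      x_B : B
    (w x_B x_A x_B) : A
      (t) : B
      x_B : B
    (k (t) x_B) : B
  (w (k (t) x_B) (w x_B x_A x_B) (k (t) x_B)) : A
(q (k (f x_B) (f (t))) (k (q (t) (t) (s)) x_B) (w (k (t) x_B) (w x_B x_A x_B) (k (t) x_B))) : B

well-sorted; sort = B


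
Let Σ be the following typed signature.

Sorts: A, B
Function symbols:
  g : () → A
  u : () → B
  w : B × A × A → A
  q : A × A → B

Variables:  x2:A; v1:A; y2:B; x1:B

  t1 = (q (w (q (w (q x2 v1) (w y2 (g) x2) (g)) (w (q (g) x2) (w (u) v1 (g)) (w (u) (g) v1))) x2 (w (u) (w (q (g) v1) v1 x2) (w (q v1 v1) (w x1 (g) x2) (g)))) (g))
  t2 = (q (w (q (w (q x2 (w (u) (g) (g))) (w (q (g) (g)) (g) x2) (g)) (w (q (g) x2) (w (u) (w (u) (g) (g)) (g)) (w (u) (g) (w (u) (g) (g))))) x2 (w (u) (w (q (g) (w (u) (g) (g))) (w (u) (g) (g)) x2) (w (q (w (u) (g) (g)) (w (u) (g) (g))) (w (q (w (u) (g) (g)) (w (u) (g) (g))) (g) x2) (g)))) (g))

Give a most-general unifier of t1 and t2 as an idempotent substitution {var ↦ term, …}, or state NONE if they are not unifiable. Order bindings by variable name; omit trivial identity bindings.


{v1 ↦ (w (u) (g) (g)), x1 ↦ (q (w (u) (g) (g)) (w (u) (g) (g))), y2 ↦ (q (g) (g))}


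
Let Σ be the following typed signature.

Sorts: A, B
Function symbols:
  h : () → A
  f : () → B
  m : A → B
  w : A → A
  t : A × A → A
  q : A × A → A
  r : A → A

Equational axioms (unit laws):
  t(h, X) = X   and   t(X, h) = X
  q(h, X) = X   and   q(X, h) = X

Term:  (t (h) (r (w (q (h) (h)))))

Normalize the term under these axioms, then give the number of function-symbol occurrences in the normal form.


1. (t (h) (r (w (q (h) (h)))))  →  (r (w (q (h) (h))))
2. (r (w (q (h) (h))))  →  (r (w (h)))
normal form: (r (w (h)))

size = 3


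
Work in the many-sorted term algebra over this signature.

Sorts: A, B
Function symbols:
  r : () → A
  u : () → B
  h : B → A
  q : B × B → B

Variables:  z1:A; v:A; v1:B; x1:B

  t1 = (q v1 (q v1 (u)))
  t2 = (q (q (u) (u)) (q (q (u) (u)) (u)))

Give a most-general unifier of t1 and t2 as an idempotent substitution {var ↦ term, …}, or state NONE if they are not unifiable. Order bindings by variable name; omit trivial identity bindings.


{v1 ↦ (q (u) (u))}


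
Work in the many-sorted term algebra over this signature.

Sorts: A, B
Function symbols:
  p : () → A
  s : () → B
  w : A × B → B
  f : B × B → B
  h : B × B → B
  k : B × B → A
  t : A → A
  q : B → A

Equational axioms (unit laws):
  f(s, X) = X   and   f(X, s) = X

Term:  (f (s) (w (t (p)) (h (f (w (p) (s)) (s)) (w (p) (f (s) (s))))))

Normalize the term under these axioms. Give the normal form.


1. (f (s) (w (t (p)) (h (f (w (p) (s)) (s)) (w (p) (f (s) (s))))))  →  (w (t (p)) (h (f (w (p) (s)) (s)) (w (p) (f (s) (s)))))
2. (w (t (p)) (h (f (w (p) (s)) (s)) (w (p) (f (s) (s)))))  →  (w (t (p)) (h (w (p) (s)) (w (p) (f (s) (s)))))
3. (w (t (p)) (h (w (p) (s)) (w (p) (f (s) (s)))))  →  (w (t (p)) (h (w (p) (s)) (w (p) (s))))

normal form = (w (t (p)) (h (w (p) (s)) (w (p) (s))))


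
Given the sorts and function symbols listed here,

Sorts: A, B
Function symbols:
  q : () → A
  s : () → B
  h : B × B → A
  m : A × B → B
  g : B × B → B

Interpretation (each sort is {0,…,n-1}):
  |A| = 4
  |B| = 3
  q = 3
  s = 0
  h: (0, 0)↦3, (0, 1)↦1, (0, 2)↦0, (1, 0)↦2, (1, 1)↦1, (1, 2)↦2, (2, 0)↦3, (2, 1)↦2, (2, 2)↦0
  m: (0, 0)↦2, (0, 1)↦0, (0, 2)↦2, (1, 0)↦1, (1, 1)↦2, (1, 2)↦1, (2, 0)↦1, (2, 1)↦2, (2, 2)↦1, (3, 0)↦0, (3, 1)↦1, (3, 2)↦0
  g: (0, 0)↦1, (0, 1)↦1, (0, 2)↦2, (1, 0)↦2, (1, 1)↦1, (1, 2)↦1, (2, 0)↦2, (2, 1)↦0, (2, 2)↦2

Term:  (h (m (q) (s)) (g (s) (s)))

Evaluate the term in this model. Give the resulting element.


  q = 3
  s = 0
  (m (q) (s)) = m(3, 0) = 0
  s = 0
  s = 0
  (g (s) (s)) = g(0, 0) = 1
  (h (m (q) (s)) (g (s) (s))) = h(0, 1) = 1

value = 1


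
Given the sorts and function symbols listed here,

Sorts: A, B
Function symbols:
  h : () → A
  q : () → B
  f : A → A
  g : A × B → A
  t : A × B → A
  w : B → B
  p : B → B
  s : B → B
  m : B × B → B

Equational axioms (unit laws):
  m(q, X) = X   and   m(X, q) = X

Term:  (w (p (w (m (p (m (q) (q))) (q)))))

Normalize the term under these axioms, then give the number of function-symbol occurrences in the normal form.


size = 5

1. (w (p (w (m (p (m (q) (q))) (q)))))  →  (w (p (w (p (m (q) (q))))))
2. (w (p (w (p (m (q) (q))))))  →  (w (p (w (p (q)))))
normal form: (w (p (w (p (q)))))


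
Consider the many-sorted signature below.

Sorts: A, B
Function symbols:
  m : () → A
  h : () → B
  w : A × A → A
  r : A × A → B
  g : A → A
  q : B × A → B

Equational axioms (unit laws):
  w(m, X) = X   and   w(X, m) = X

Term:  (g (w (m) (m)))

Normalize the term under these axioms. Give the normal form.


1. (g (w (m) (m)))  →  (g (m))

normal form = (g (m))


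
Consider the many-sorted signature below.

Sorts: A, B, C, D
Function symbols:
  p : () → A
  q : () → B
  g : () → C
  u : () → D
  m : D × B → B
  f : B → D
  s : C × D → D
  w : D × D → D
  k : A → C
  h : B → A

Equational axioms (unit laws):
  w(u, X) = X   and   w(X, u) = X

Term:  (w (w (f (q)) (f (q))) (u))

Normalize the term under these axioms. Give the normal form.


normal form = (w (f (q)) (f (q)))

1. (w (w (f (q)) (f (q))) (u))  →  (w (f (q)) (f (q)))


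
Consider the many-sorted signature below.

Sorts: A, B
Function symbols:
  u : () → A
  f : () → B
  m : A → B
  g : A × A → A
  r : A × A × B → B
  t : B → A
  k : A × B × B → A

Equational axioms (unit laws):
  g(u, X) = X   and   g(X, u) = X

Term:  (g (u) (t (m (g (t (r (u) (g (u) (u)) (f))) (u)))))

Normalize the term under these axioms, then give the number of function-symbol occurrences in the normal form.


1. (g (u) (t (m (g (t (r (u) (g (u) (u)) (f))) (u)))))  →  (t (m (g (t (r (u) (g (u) (u)) (f))) (u))))
2. (t (m (g (t (r (u) (g (u) (u)) (f))) (u))))  →  (t (m (t (r (u) (g (u) (u)) (f)))))
3. (t (m (t (r (u) (g (u) (u)) (f)))))  →  (t (m (t (r (u) (u) (f)))))
normal form: (t (m (t (r (u) (u) (f)))))

size = 7


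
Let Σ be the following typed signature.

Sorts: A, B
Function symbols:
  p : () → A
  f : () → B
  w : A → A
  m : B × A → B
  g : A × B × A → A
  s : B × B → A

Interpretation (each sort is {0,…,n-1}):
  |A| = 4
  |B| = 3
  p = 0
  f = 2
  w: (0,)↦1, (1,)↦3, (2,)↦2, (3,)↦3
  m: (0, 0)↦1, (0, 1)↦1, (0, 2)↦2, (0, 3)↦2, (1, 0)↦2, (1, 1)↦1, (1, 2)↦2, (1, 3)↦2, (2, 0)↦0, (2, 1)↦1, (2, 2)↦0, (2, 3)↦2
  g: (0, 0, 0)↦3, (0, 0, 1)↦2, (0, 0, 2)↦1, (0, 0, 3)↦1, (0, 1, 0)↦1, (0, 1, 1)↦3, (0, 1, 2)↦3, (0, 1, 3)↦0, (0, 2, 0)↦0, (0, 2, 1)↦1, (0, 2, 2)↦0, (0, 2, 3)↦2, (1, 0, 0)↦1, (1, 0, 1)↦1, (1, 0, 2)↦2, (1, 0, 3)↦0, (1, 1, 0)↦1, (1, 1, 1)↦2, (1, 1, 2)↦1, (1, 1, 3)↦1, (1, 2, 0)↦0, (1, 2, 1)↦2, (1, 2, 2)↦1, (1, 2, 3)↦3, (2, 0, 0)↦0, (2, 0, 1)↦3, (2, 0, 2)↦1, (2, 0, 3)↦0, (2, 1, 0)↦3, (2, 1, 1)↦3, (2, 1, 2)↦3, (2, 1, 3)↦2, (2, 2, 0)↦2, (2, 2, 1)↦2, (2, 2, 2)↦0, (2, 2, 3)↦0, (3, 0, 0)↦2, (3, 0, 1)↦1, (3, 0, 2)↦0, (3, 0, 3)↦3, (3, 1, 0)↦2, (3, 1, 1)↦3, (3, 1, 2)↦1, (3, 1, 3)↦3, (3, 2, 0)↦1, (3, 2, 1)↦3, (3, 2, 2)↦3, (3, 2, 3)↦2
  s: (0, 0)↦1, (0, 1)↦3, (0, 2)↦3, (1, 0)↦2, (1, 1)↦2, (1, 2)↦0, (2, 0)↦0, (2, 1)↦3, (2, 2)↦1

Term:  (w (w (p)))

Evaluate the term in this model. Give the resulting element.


value = 3

  p = 0
  (w (p)) = w(0,) = 1
  (w (w (p))) = w(1,) = 3
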